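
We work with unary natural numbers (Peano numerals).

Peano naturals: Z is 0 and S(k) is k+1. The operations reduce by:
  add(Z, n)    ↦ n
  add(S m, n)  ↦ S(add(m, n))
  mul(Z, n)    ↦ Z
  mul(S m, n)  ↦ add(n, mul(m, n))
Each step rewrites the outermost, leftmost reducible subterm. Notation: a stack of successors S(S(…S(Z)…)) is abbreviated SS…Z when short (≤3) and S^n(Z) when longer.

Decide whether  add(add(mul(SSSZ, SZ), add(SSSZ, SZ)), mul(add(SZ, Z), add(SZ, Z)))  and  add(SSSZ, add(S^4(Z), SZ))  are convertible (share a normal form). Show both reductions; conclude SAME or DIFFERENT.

Term A:
  start: add(add(mul(SSSZ, SZ), add(SSSZ, SZ)), mul(add(SZ, Z), add(SZ, Z)))
  step 1: add(add(add(SZ, mul(SSZ, SZ)), add(SSSZ, SZ)), mul(add(SZ, Z), add(SZ, Z)))
  step 2: add(add(S(add(Z, mul(SSZ, SZ))), add(SSSZ, SZ)), mul(add(SZ, Z), add(SZ, Z)))
  step 3: add(S(add(add(Z, mul(SSZ, SZ)), add(SSSZ, SZ))), mul(add(SZ, Z), add(SZ, Z)))
  step 4: S(add(add(add(Z, mul(SSZ, SZ)), add(SSSZ, SZ)), mul(add(SZ, Z), add(SZ, Z))))
  step 5: S(add(add(mul(SSZ, SZ), add(SSSZ, SZ)), mul(add(SZ, Z), add(SZ, Z))))
  step 6: S(add(add(add(SZ, mul(SZ, SZ)), add(SSSZ, SZ)), mul(add(SZ, Z), add(SZ, Z))))
  step 7: S(add(add(S(add(Z, mul(SZ, SZ))), add(SSSZ, SZ)), mul(add(SZ, Z), add(SZ, Z))))
  step 8: S(add(S(add(add(Z, mul(SZ, SZ)), add(SSSZ, SZ))), mul(add(SZ, Z), add(SZ, Z))))
  step 9: S(S(add(add(add(Z, mul(SZ, SZ)), add(SSSZ, SZ)), mul(add(SZ, Z), add(SZ, Z)))))
  step 10: S(S(add(add(mul(SZ, SZ), add(SSSZ, SZ)), mul(add(SZ, Z), add(SZ, Z)))))
  step 11: S(S(add(add(add(SZ, mul(Z, SZ)), add(SSSZ, SZ)), mul(add(SZ, Z), add(SZ, Z)))))
  step 12: S(S(add(add(S(add(Z, mul(Z, SZ))), add(SSSZ, SZ)), mul(add(SZ, Z), add(SZ, Z)))))
  step 13: S(S(add(S(add(add(Z, mul(Z, SZ)), add(SSSZ, SZ))), mul(add(SZ, Z), add(SZ, Z)))))
  step 14: S(S(S(add(add(add(Z, mul(Z, SZ)), add(SSSZ, SZ)), mul(add(SZ, Z), add(SZ, Z))))))
  step 15: S(S(S(add(add(mul(Z, SZ), add(SSSZ, SZ)), mul(add(SZ, Z), add(SZ, Z))))))
  step 16: S(S(S(add(add(Z, add(SSSZ, SZ)), mul(add(SZ, Z), add(SZ, Z))))))
  step 17: S(S(S(add(add(SSSZ, SZ), mul(add(SZ, Z), add(SZ, Z))))))
  step 18: S(S(S(add(S(add(SSZ, SZ)), mul(add(SZ, Z), add(SZ, Z))))))
  step 19: S(S(S(S(add(add(SSZ, SZ), mul(add(SZ, Z), add(SZ, Z)))))))
  step 20: S(S(S(S(add(S(add(SZ, SZ)), mul(add(SZ, Z), add(SZ, Z)))))))
  step 21: S(S(S(S(S(add(add(SZ, SZ), mul(add(SZ, Z), add(SZ, Z))))))))
  step 22: S(S(S(S(S(add(S(add(Z, SZ)), mul(add(SZ, Z), add(SZ, Z))))))))
  step 23: S(S(S(S(S(S(add(add(Z, SZ), mul(add(SZ, Z), add(SZ, Z)))))))))
  step 24: S(S(S(S(S(S(add(SZ, mul(add(SZ, Z), add(SZ, Z)))))))))
  step 25: S(S(S(S(S(S(S(add(Z, mul(add(SZ, Z), add(SZ, Z))))))))))
  step 26: S(S(S(S(S(S(S(mul(add(SZ, Z), add(SZ, Z)))))))))
  step 27: S(S(S(S(S(S(S(mul(S(add(Z, Z)), add(SZ, Z)))))))))
  step 28: S(S(S(S(S(S(S(add(add(SZ, Z), mul(add(Z, Z), add(SZ, Z))))))))))
  step 29: S(S(S(S(S(S(S(add(S(add(Z, Z)), mul(add(Z, Z), add(SZ, Z))))))))))
  step 30: S(S(S(S(S(S(S(S(add(add(Z, Z), mul(add(Z, Z), add(SZ, Z)))))))))))
  step 31: S(S(S(S(S(S(S(S(add(Z, mul(add(Z, Z), add(SZ, Z)))))))))))
  step 32: S(S(S(S(S(S(S(S(mul(add(Z, Z), add(SZ, Z))))))))))
  step 33: S(S(S(S(S(S(S(S(mul(Z, add(SZ, Z))))))))))
  step 34: S^8(Z)

Term B:
  start: add(SSSZ, add(S^4(Z), SZ))
  step 1: S(add(SSZ, add(S^4(Z), SZ)))
  step 2: S(S(add(SZ, add(S^4(Z), SZ))))
  step 3: S(S(S(add(Z, add(S^4(Z), SZ)))))
  step 4: S(S(S(add(S^4(Z), SZ))))
  step 5: S(S(S(S(add(SSSZ, SZ)))))
  step 6: S(S(S(S(S(add(SSZ, SZ))))))
  step 7: S(S(S(S(S(S(add(SZ, SZ)))))))
  step 8: S(S(S(S(S(S(S(add(Z, SZ))))))))
  step 9: S^8(Z)

Answer: SAME — A ⇓ S^8(Z), B ⇓ S^8(Z)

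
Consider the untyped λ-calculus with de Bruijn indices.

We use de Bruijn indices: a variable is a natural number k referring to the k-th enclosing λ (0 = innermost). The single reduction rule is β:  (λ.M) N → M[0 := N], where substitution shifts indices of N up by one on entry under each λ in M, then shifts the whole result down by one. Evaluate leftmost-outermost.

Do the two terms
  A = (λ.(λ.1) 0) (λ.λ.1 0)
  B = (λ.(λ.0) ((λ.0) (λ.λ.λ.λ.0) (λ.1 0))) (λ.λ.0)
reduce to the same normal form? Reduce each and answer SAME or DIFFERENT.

Term A:
  start: (λ.(λ.1) 0) (λ.λ.1 0)
  →1  (λ.λ.λ.1 0) (λ.λ.1 0)
  →2  λ.λ.1 0

Term B:
  start: (λ.(λ.0) ((λ.0) (λ.λ.λ.λ.0) (λ.1 0))) (λ.λ.0)
  →1  (λ.0) ((λ.0) (λ.λ.λ.λ.0) (λ.(λ.λ.0) 0))
  →2  (λ.0) (λ.λ.λ.λ.0) (λ.(λ.λ.0) 0)
  →3  (λ.λ.λ.λ.0) (λ.(λ.λ.0) 0)
  →4  λ.λ.λ.0

Answer: DIFFERENT — A ⇓ λ.λ.1 0, B ⇓ λ.λ.λ.0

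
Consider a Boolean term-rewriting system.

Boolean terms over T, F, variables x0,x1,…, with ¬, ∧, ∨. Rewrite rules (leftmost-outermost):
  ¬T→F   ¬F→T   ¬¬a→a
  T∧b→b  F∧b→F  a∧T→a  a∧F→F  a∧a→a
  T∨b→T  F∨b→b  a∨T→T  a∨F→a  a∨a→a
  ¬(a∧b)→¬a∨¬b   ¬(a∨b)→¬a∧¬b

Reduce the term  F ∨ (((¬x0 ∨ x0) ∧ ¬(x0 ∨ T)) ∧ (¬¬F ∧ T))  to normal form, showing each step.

  start: F ∨ (((¬x0 ∨ x0) ∧ ¬(x0 ∨ T)) ∧ (¬¬F ∧ T))
  [1] ((¬x0 ∨ x0) ∧ ¬(x0 ∨ T)) ∧ (¬¬F ∧ T)
  [2] ((¬x0 ∨ x0) ∧ (¬x0 ∧ ¬T)) ∧ (¬¬F ∧ T)
  [3] ((¬x0 ∨ x0) ∧ (¬x0 ∧ F)) ∧ (¬¬F ∧ T)
  [4] ((¬x0 ∨ x0) ∧ F) ∧ (¬¬F ∧ T)
  [5] F ∧ (¬¬F ∧ T)
  [6] F

Answer: normal form = F  (in 6 steps)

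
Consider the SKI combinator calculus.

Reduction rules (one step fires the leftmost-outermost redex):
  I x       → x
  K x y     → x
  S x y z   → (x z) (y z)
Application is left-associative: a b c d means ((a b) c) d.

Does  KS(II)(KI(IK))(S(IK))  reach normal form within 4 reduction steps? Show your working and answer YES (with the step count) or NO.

  start: KS(II)(KI(IK))(S(IK))
  step 1: S(KI(IK))(S(IK))
  step 2: SI(S(IK))
  step 3: SI(SK)

Answer: YES — reaches normal form SI(SK) in 3 ≤ 4 steps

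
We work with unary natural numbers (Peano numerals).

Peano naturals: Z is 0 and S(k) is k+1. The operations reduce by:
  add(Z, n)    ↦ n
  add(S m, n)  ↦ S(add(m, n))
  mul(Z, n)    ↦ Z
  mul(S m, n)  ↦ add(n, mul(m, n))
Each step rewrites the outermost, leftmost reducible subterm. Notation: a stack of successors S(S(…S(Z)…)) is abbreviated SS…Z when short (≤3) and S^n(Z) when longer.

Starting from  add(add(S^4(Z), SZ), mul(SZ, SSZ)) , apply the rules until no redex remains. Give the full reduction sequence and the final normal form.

  start: add(add(S^4(Z), SZ), mul(SZ, SSZ))
  →1  add(S(add(SSSZ, SZ)), mul(SZ, SSZ))
  →2  S(add(add(SSSZ, SZ), mul(SZ, SSZ)))
  →3  S(add(S(add(SSZ, SZ)), mul(SZ, SSZ)))
  →4  S(S(add(add(SSZ, SZ), mul(SZ, SSZ))))
  →5  S(S(add(S(add(SZ, SZ)), mul(SZ, SSZ))))
  →6  S(S(S(add(add(SZ, SZ), mul(SZ, SSZ)))))
  →7  S(S(S(add(S(add(Z, SZ)), mul(SZ, SSZ)))))
  →8  S(S(S(S(add(add(Z, SZ), mul(SZ, SSZ))))))
  →9  S(S(S(S(add(SZ, mul(SZ, SSZ))))))
  →10  S(S(S(S(S(add(Z, mul(SZ, SSZ)))))))
  →11  S(S(S(S(S(mul(SZ, SSZ))))))
  →12  S(S(S(S(S(add(SSZ, mul(Z, SSZ)))))))
  →13  S(S(S(S(S(S(add(SZ, mul(Z, SSZ))))))))
  →14  S(S(S(S(S(S(S(add(Z, mul(Z, SSZ)))))))))
  →15  S(S(S(S(S(S(S(mul(Z, SSZ))))))))
  →16  S^7(Z)

Answer: normal form = S^7(Z)  (in 16 steps)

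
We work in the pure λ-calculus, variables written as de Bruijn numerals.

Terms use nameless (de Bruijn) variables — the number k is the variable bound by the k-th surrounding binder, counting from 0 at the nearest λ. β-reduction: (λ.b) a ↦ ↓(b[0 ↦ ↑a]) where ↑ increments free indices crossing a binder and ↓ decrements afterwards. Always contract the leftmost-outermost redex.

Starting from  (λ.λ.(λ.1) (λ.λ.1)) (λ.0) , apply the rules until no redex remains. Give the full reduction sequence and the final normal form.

  start: (λ.λ.(λ.1) (λ.λ.1)) (λ.0)
  [1] λ.(λ.1) (λ.λ.1)
  [2] λ.0

Answer: normal form = λ.0  (in 2 steps)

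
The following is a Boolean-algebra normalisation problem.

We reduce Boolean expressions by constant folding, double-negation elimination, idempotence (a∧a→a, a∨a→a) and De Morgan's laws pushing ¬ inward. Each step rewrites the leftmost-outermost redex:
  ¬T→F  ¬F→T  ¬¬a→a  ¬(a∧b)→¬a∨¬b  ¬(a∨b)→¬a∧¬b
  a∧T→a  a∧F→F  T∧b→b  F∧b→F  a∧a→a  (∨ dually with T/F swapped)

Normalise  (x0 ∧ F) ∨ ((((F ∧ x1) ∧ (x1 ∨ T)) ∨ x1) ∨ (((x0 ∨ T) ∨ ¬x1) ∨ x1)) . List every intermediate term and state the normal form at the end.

  start: (x0 ∧ F) ∨ ((((F ∧ x1) ∧ (x1 ∨ T)) ∨ x1) ∨ (((x0 ∨ T) ∨ ¬x1) ∨ x1))
  step 1: F ∨ ((((F ∧ x1) ∧ (x1 ∨ T)) ∨ x1) ∨ (((x0 ∨ T) ∨ ¬x1) ∨ x1))
  step 2: (((F ∧ x1) ∧ (x1 ∨ T)) ∨ x1) ∨ (((x0 ∨ T) ∨ ¬x1) ∨ x1)
  step 3: ((F ∧ (x1 ∨ T)) ∨ x1) ∨ (((x0 ∨ T) ∨ ¬x1) ∨ x1)
  step 4: (F ∨ x1) ∨ (((x0 ∨ T) ∨ ¬x1) ∨ x1)
  step 5: x1 ∨ (((x0 ∨ T) ∨ ¬x1) ∨ x1)
  step 6: x1 ∨ ((T ∨ ¬x1) ∨ x1)
  step 7: x1 ∨ (T ∨ x1)
  step 8: x1 ∨ T
  step 9: T

Answer: normal form = T  (in 9 steps)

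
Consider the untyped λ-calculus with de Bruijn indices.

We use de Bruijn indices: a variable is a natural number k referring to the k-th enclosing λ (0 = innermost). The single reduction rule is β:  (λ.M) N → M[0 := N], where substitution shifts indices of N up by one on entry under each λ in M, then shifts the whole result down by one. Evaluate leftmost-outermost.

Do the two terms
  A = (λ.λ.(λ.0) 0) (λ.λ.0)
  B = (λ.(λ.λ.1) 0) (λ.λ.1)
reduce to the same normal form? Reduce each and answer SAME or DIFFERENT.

Answer: DIFFERENT — A ⇓ λ.0, B ⇓ λ.λ.λ.1

Derivation:
Term A:
  start: (λ.λ.(λ.0) 0) (λ.λ.0)
  →1  λ.(λ.0) 0
  →2  λ.0

Term B:
  start: (λ.(λ.λ.1) 0) (λ.λ.1)
  →1  (λ.λ.1) (λ.λ.1)
  →2  λ.λ.λ.1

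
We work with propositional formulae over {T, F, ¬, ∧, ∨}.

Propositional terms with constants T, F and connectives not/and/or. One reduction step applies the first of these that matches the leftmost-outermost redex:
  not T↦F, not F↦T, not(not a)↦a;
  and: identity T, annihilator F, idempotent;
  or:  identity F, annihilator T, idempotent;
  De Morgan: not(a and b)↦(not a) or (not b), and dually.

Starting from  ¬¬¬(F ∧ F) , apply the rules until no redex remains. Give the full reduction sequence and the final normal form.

Answer: normal form = T  (in 4 steps)

Working:
  start: ¬¬¬(F ∧ F)
  →1  ¬(F ∧ F)
  →2  ¬F ∨ ¬F
  →3  ¬F
  →4  T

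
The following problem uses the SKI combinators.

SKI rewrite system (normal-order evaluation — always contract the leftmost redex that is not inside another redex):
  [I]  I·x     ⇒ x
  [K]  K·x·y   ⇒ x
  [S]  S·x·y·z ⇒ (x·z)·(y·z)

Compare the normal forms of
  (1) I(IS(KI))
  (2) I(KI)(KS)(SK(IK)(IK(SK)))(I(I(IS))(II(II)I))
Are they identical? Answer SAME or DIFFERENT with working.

Term A:
  start: I(IS(KI))
  [1] IS(KI)
  [2] S(KI)

Term B:
  start: I(KI)(KS)(SK(IK)(IK(SK)))(I(I(IS))(II(II)I))
  [1] KI(KS)(SK(IK)(IK(SK)))(I(I(IS))(II(II)I))
  [2] I(SK(IK)(IK(SK)))(I(I(IS))(II(II)I))
  [3] SK(IK)(IK(SK))(I(I(IS))(II(II)I))
  [4] K(IK(SK))(IK(IK(SK)))(I(I(IS))(II(II)I))
  [5] IK(SK)(I(I(IS))(II(II)I))
  [6] K(SK)(I(I(IS))(II(II)I))
  [7] SK

Answer: DIFFERENT — A ⇓ S(KI), B ⇓ SK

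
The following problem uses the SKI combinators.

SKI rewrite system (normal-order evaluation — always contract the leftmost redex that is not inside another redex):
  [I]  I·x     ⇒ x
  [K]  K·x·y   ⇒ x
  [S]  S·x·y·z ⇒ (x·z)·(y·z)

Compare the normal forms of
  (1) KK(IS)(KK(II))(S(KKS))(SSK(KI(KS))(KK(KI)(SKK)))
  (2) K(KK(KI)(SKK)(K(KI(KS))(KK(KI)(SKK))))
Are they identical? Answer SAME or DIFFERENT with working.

Answer: SAME — A ⇓ K(SKK), B ⇓ K(SKK)

Reduction:
Term A:
  start: KK(IS)(KK(II))(S(KKS))(SSK(KI(KS))(KK(KI)(SKK)))
  →1  K(KK(II))(S(KKS))(SSK(KI(KS))(KK(KI)(SKK)))
  →2  KK(II)(SSK(KI(KS))(KK(KI)(SKK)))
  →3  K(SSK(KI(KS))(KK(KI)(SKK)))
  →4  K(S(KI(KS))(K(KI(KS)))(KK(KI)(SKK)))
  →5  K(KI(KS)(KK(KI)(SKK))(K(KI(KS))(KK(KI)(SKK))))
  →6  K(I(KK(KI)(SKK))(K(KI(KS))(KK(KI)(SKK))))
  →7  K(KK(KI)(SKK)(K(KI(KS))(KK(KI)(SKK))))
  →8  K(K(SKK)(K(KI(KS))(KK(KI)(SKK))))
  →9  K(SKK)

Term B:
  start: K(KK(KI)(SKK)(K(KI(KS))(KK(KI)(SKK))))
  →1  K(K(SKK)(K(KI(KS))(KK(KI)(SKK))))
  →2  K(SKK)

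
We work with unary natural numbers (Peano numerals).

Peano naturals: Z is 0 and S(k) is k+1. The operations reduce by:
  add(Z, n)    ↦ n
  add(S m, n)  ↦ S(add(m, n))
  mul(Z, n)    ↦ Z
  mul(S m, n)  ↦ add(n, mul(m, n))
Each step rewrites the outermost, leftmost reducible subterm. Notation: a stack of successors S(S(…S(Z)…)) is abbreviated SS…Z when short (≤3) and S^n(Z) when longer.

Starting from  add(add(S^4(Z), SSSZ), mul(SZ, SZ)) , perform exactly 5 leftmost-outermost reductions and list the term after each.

Answer: after 5 steps: S(S(add(S(add(SZ, SSSZ)), mul(SZ, SZ))))

Reduction:
  start: add(add(S^4(Z), SSSZ), mul(SZ, SZ))
  step 1: add(S(add(SSSZ, SSSZ)), mul(SZ, SZ))
  step 2: S(add(add(SSSZ, SSSZ), mul(SZ, SZ)))
  step 3: S(add(S(add(SSZ, SSSZ)), mul(SZ, SZ)))
  step 4: S(S(add(add(SSZ, SSSZ), mul(SZ, SZ))))
  step 5: S(S(add(S(add(SZ, SSSZ)), mul(SZ, SZ))))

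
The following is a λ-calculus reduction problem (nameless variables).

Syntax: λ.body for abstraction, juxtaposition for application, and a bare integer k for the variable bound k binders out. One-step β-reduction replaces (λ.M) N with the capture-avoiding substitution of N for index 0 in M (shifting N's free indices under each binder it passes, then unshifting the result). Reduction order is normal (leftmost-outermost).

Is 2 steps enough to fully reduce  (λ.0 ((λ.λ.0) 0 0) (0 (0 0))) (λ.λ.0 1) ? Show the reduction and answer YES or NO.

Answer: NO — after 2 steps the term is (λ.0 ((λ.λ.0) (λ.λ.0 1) (λ.λ.0 1))) ((λ.λ.0 1) ((λ.λ.0 1) (λ.λ.0 1))), not yet normal

Working:
  start: (λ.0 ((λ.λ.0) 0 0) (0 (0 0))) (λ.λ.0 1)
  →1  (λ.λ.0 1) ((λ.λ.0) (λ.λ.0 1) (λ.λ.0 1)) ((λ.λ.0 1) ((λ.λ.0 1) (λ.λ.0 1)))
  →2  (λ.0 ((λ.λ.0) (λ.λ.0 1) (λ.λ.0 1))) ((λ.λ.0 1) ((λ.λ.0 1) (λ.λ.0 1)))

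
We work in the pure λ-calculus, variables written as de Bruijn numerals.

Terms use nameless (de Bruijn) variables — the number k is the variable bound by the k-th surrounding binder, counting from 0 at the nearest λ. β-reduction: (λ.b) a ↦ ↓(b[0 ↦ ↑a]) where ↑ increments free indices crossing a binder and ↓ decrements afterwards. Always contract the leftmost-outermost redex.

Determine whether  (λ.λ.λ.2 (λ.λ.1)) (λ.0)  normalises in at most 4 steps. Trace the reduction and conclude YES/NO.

Answer: YES — reaches normal form λ.λ.λ.λ.1 in 2 ≤ 4 steps

Reduction:
  start: (λ.λ.λ.2 (λ.λ.1)) (λ.0)
  [1] λ.λ.(λ.0) (λ.λ.1)
  [2] λ.λ.λ.λ.1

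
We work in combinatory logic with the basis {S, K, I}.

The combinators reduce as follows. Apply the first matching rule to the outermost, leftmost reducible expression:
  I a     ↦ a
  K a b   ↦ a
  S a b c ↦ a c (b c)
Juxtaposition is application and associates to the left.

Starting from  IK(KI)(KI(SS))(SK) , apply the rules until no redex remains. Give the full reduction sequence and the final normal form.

  start: IK(KI)(KI(SS))(SK)
  step 1: K(KI)(KI(SS))(SK)
  step 2: KI(SK)
  step 3: I

Answer: normal form = I  (in 3 steps)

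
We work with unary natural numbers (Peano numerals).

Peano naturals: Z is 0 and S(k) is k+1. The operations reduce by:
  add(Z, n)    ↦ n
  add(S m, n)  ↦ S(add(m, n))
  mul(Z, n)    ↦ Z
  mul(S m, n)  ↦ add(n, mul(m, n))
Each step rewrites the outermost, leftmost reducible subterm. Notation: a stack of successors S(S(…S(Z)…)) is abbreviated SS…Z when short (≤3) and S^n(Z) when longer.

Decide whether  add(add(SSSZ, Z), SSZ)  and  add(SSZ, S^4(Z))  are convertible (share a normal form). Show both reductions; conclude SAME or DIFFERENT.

Term A:
  start: add(add(SSSZ, Z), SSZ)
  step 1: add(S(add(SSZ, Z)), SSZ)
  step 2: S(add(add(SSZ, Z), SSZ))
  step 3: S(add(S(add(SZ, Z)), SSZ))
  step 4: S(S(add(add(SZ, Z), SSZ)))
  step 5: S(S(add(S(add(Z, Z)), SSZ)))
  step 6: S(S(S(add(add(Z, Z), SSZ))))
  step 7: S(S(S(add(Z, SSZ))))
  step 8: S^5(Z)

Term B:
  start: add(SSZ, S^4(Z))
  step 1: S(add(SZ, S^4(Z)))
  step 2: S(S(add(Z, S^4(Z))))
  step 3: S^6(Z)

Answer: DIFFERENT — A ⇓ S^5(Z), B ⇓ S^6(Z)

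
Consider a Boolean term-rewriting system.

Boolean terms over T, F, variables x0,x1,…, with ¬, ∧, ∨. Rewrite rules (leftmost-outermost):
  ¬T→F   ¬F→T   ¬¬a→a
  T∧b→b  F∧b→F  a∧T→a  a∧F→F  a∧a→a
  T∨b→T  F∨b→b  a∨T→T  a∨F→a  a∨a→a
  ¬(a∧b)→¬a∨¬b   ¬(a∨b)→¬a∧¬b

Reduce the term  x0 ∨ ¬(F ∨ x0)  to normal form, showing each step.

  start: x0 ∨ ¬(F ∨ x0)
  [1] x0 ∨ (¬F ∧ ¬x0)
  [2] x0 ∨ (T ∧ ¬x0)
  [3] x0 ∨ ¬x0

Answer: normal form = x0 ∨ ¬x0  (in 3 steps)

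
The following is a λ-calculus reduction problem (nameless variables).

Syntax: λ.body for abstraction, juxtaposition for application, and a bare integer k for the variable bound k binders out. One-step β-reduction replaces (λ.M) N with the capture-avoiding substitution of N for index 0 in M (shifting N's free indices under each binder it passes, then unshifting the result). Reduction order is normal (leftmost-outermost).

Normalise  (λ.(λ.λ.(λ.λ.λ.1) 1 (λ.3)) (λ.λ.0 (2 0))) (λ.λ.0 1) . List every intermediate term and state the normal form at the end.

Answer: normal form = λ.λ.λ.λ.λ.0 1  (in 4 steps)

Derivation:
  start: (λ.(λ.λ.(λ.λ.λ.1) 1 (λ.3)) (λ.λ.0 (2 0))) (λ.λ.0 1)
  [1] (λ.λ.(λ.λ.λ.1) 1 (λ.λ.λ.0 1)) (λ.λ.0 ((λ.λ.0 1) 0))
  [2] λ.(λ.λ.λ.1) (λ.λ.0 ((λ.λ.0 1) 0)) (λ.λ.λ.0 1)
  [3] λ.(λ.λ.1) (λ.λ.λ.0 1)
  [4] λ.λ.λ.λ.λ.0 1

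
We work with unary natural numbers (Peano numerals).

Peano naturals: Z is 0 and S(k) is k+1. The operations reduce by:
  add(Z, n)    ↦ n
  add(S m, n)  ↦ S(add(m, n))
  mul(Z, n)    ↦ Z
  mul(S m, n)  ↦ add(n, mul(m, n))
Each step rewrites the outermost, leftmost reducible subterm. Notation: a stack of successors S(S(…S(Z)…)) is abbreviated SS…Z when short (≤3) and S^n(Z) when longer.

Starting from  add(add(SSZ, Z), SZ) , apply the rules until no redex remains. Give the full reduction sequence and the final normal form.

Answer: normal form = SSSZ  (in 6 steps)

Reduction:
  start: add(add(SSZ, Z), SZ)
  [1] add(S(add(SZ, Z)), SZ)
  [2] S(add(add(SZ, Z), SZ))
  [3] S(add(S(add(Z, Z)), SZ))
  [4] S(S(add(add(Z, Z), SZ)))
  [5] S(S(add(Z, SZ)))
  [6] SSSZ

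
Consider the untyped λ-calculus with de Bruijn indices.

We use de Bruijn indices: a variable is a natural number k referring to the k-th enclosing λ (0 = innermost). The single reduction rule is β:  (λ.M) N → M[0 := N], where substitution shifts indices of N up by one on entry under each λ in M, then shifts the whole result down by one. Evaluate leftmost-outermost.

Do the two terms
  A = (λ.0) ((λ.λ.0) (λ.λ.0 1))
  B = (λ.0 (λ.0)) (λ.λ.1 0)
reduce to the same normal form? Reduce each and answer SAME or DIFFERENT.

Answer: SAME — A ⇓ λ.0, B ⇓ λ.0

Derivation:
Term A:
  start: (λ.0) ((λ.λ.0) (λ.λ.0 1))
  step 1: (λ.λ.0) (λ.λ.0 1)
  step 2: λ.0

Term B:
  start: (λ.0 (λ.0)) (λ.λ.1 0)
  step 1: (λ.λ.1 0) (λ.0)
  step 2: λ.(λ.0) 0
  step 3: λ.0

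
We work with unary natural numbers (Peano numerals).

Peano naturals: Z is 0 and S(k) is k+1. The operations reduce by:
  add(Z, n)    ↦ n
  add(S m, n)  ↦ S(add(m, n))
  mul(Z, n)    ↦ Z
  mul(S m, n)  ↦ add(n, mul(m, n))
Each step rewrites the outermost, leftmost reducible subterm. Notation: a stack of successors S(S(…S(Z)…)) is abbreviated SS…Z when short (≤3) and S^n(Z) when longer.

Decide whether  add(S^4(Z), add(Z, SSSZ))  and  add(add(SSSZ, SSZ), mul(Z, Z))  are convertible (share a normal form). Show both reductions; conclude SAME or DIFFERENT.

Answer: DIFFERENT — A ⇓ S^7(Z), B ⇓ S^5(Z)

Derivation:
Term A:
  start: add(S^4(Z), add(Z, SSSZ))
  [1] S(add(SSSZ, add(Z, SSSZ)))
  [2] S(S(add(SSZ, add(Z, SSSZ))))
  [3] S(S(S(add(SZ, add(Z, SSSZ)))))
  [4] S(S(S(S(add(Z, add(Z, SSSZ))))))
  [5] S(S(S(S(add(Z, SSSZ)))))
  [6] S^7(Z)

Term B:
  start: add(add(SSSZ, SSZ), mul(Z, Z))
  [1] add(S(add(SSZ, SSZ)), mul(Z, Z))
  [2] S(add(add(SSZ, SSZ), mul(Z, Z)))
  [3] S(add(S(add(SZ, SSZ)), mul(Z, Z)))
  [4] S(S(add(add(SZ, SSZ), mul(Z, Z))))
  [5] S(S(add(S(add(Z, SSZ)), mul(Z, Z))))
  [6] S(S(S(add(add(Z, SSZ), mul(Z, Z)))))
  [7] S(S(S(add(SSZ, mul(Z, Z)))))
  [8] S(S(S(S(add(SZ, mul(Z, Z))))))
  [9] S(S(S(S(S(add(Z, mul(Z, Z)))))))
  [10] S(S(S(S(S(mul(Z, Z))))))
  [11] S^5(Z)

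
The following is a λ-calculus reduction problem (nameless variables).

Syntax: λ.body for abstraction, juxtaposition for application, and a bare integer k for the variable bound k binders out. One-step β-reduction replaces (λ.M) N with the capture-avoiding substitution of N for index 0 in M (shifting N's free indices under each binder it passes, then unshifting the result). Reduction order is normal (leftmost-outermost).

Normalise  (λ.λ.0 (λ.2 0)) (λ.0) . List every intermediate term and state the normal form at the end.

  start: (λ.λ.0 (λ.2 0)) (λ.0)
  [1] λ.0 (λ.(λ.0) 0)
  [2] λ.0 (λ.0)

Answer: normal form = λ.0 (λ.0)  (in 2 steps)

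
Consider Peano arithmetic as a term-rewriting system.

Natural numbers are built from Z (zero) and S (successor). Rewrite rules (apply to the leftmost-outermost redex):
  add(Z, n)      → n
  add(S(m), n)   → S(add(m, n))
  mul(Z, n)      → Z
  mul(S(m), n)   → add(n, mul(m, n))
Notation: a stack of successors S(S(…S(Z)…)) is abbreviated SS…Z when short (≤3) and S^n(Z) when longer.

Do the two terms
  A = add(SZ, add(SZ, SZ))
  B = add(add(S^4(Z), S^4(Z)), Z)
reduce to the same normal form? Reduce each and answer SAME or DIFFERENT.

Term A:
  start: add(SZ, add(SZ, SZ))
  →1  S(add(Z, add(SZ, SZ)))
  →2  S(add(SZ, SZ))
  →3  S(S(add(Z, SZ)))
  →4  SSSZ

Term B:
  start: add(add(S^4(Z), S^4(Z)), Z)
  →1  add(S(add(SSSZ, S^4(Z))), Z)
  →2  S(add(add(SSSZ, S^4(Z)), Z))
  →3  S(add(S(add(SSZ, S^4(Z))), Z))
  →4  S(S(add(add(SSZ, S^4(Z)), Z)))
  →5  S(S(add(S(add(SZ, S^4(Z))), Z)))
  →6  S(S(S(add(add(SZ, S^4(Z)), Z))))
  →7  S(S(S(add(S(add(Z, S^4(Z))), Z))))
  →8  S(S(S(S(add(add(Z, S^4(Z)), Z)))))
  →9  S(S(S(S(add(S^4(Z), Z)))))
  →10  S(S(S(S(S(add(SSSZ, Z))))))
  →11  S(S(S(S(S(S(add(SSZ, Z)))))))
  →12  S(S(S(S(S(S(S(add(SZ, Z))))))))
  →13  S(S(S(S(S(S(S(S(add(Z, Z)))))))))
  →14  S^8(Z)

Answer: DIFFERENT — A ⇓ SSSZ, B ⇓ S^8(Z)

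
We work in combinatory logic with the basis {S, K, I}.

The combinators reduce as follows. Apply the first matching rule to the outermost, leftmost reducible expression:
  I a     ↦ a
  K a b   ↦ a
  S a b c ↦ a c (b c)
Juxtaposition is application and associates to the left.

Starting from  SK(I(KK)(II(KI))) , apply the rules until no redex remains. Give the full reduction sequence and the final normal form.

  start: SK(I(KK)(II(KI)))
  →1  SK(KK(II(KI)))
  →2  SKK

Answer: normal form = SKK  (in 2 steps)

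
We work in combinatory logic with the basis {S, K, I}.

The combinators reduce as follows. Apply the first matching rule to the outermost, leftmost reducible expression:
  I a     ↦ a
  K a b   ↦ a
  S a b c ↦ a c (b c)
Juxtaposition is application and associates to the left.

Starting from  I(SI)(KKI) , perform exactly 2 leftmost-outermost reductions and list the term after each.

Answer: after 2 steps: SIK

Working:
  start: I(SI)(KKI)
  →1  SI(KKI)
  →2  SIK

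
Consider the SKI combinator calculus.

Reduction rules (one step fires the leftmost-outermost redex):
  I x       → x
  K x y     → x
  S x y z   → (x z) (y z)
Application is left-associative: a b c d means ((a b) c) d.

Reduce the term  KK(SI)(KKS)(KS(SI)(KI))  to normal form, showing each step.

  start: KK(SI)(KKS)(KS(SI)(KI))
  →1  K(KKS)(KS(SI)(KI))
  →2  KKS
  →3  K

Answer: normal form = K  (in 3 steps)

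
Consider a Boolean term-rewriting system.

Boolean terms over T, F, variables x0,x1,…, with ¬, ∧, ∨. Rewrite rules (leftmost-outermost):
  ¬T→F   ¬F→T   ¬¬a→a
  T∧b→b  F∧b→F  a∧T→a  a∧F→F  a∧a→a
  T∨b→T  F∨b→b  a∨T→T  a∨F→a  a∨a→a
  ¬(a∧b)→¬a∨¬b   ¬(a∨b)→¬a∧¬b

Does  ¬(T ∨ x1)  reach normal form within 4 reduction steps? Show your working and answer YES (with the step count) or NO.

Answer: YES — reaches normal form F in 3 ≤ 4 steps

Derivation:
  start: ¬(T ∨ x1)
  [1] ¬T ∧ ¬x1
  [2] F ∧ ¬x1
  [3] F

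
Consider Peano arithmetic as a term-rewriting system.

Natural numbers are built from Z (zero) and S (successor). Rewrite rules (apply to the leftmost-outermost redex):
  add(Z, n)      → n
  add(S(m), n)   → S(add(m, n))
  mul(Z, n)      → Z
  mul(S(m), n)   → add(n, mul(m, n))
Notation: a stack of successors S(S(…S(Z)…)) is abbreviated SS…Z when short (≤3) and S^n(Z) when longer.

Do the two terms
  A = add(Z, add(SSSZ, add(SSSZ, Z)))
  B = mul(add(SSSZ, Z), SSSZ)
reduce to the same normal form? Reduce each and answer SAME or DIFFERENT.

Term A:
  start: add(Z, add(SSSZ, add(SSSZ, Z)))
  [1] add(SSSZ, add(SSSZ, Z))
  [2] S(add(SSZ, add(SSSZ, Z)))
  [3] S(S(add(SZ, add(SSSZ, Z))))
  [4] S(S(S(add(Z, add(SSSZ, Z)))))
  [5] S(S(S(add(SSSZ, Z))))
  [6] S(S(S(S(add(SSZ, Z)))))
  [7] S(S(S(S(S(add(SZ, Z))))))
  [8] S(S(S(S(S(S(add(Z, Z)))))))
  [9] S^6(Z)

Term B:
  start: mul(add(SSSZ, Z), SSSZ)
  [1] mul(S(add(SSZ, Z)), SSSZ)
  [2] add(SSSZ, mul(add(SSZ, Z), SSSZ))
  [3] S(add(SSZ, mul(add(SSZ, Z), SSSZ)))
  [4] S(S(add(SZ, mul(add(SSZ, Z), SSSZ))))
  [5] S(S(S(add(Z, mul(add(SSZ, Z), SSSZ)))))
  [6] S(S(S(mul(add(SSZ, Z), SSSZ))))
  [7] S(S(S(mul(S(add(SZ, Z)), SSSZ))))
  [8] S(S(S(add(SSSZ, mul(add(SZ, Z), SSSZ)))))
  [9] S(S(S(S(add(SSZ, mul(add(SZ, Z), SSSZ))))))
  [10] S(S(S(S(S(add(SZ, mul(add(SZ, Z), SSSZ)))))))
  [11] S(S(S(S(S(S(add(Z, mul(add(SZ, Z), SSSZ))))))))
  [12] S(S(S(S(S(S(mul(add(SZ, Z), SSSZ)))))))
  [13] S(S(S(S(S(S(mul(S(add(Z, Z)), SSSZ)))))))
  [14] S(S(S(S(S(S(add(SSSZ, mul(add(Z, Z), SSSZ))))))))
  [15] S(S(S(S(S(S(S(add(SSZ, mul(add(Z, Z), SSSZ)))))))))
  [16] S(S(S(S(S(S(S(S(add(SZ, mul(add(Z, Z), SSSZ))))))))))
  [17] S(S(S(S(S(S(S(S(S(add(Z, mul(add(Z, Z), SSSZ)))))))))))
  [18] S(S(S(S(S(S(S(S(S(mul(add(Z, Z), SSSZ))))))))))
  [19] S(S(S(S(S(S(S(S(S(mul(Z, SSSZ))))))))))
  [20] S^9(Z)

Answer: DIFFERENT — A ⇓ S^6(Z), B ⇓ S^9(Z)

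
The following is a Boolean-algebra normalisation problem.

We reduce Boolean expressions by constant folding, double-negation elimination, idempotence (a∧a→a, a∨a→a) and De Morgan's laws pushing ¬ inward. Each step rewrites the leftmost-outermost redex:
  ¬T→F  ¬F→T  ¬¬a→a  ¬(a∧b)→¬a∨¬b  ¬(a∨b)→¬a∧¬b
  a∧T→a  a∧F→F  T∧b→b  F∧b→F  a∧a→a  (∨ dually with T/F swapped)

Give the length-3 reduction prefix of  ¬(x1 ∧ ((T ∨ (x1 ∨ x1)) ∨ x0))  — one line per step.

  start: ¬(x1 ∧ ((T ∨ (x1 ∨ x1)) ∨ x0))
  →1  ¬x1 ∨ ¬((T ∨ (x1 ∨ x1)) ∨ x0)
  →2  ¬x1 ∨ (¬(T ∨ (x1 ∨ x1)) ∧ ¬x0)
  →3  ¬x1 ∨ ((¬T ∧ ¬(x1 ∨ x1)) ∧ ¬x0)

Answer: after 3 steps: ¬x1 ∨ ((¬T ∧ ¬(x1 ∨ x1)) ∧ ¬x0)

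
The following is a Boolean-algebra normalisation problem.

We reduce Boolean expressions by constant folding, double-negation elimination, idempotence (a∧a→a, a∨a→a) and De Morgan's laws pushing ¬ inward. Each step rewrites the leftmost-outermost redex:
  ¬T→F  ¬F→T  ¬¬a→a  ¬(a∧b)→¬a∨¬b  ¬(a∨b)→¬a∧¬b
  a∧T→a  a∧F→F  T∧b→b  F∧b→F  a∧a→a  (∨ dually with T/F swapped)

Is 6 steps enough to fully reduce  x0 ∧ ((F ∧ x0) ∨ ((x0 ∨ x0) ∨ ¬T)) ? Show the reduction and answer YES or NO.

Answer: YES — reaches normal form x0 in 6 ≤ 6 steps

Derivation:
  start: x0 ∧ ((F ∧ x0) ∨ ((x0 ∨ x0) ∨ ¬T))
  →1  x0 ∧ (F ∨ ((x0 ∨ x0) ∨ ¬T))
  →2  x0 ∧ ((x0 ∨ x0) ∨ ¬T)
  →3  x0 ∧ (x0 ∨ ¬T)
  →4  x0 ∧ (x0 ∨ F)
  →5  x0 ∧ x0
  →6  x0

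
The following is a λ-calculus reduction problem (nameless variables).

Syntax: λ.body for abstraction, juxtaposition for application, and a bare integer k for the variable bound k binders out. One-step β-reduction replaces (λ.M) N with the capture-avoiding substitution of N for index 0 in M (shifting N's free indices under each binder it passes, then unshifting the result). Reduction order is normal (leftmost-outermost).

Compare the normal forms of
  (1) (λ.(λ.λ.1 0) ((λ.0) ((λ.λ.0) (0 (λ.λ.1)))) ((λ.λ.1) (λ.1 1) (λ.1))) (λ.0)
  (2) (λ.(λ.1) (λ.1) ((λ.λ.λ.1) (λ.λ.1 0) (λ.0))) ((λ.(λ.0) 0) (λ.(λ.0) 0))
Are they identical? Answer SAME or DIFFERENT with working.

Term A:
  start: (λ.(λ.λ.1 0) ((λ.0) ((λ.λ.0) (0 (λ.λ.1)))) ((λ.λ.1) (λ.1 1) (λ.1))) (λ.0)
  [1] (λ.λ.1 0) ((λ.0) ((λ.λ.0) ((λ.0) (λ.λ.1)))) ((λ.λ.1) (λ.(λ.0) (λ.0)) (λ.λ.0))
  [2] (λ.(λ.0) ((λ.λ.0) ((λ.0) (λ.λ.1))) 0) ((λ.λ.1) (λ.(λ.0) (λ.0)) (λ.λ.0))
  [3] (λ.0) ((λ.λ.0) ((λ.0) (λ.λ.1))) ((λ.λ.1) (λ.(λ.0) (λ.0)) (λ.λ.0))
  [4] (λ.λ.0) ((λ.0) (λ.λ.1)) ((λ.λ.1) (λ.(λ.0) (λ.0)) (λ.λ.0))
  [5] (λ.0) ((λ.λ.1) (λ.(λ.0) (λ.0)) (λ.λ.0))
  [6] (λ.λ.1) (λ.(λ.0) (λ.0)) (λ.λ.0)
  [7] (λ.λ.(λ.0) (λ.0)) (λ.λ.0)
  [8] λ.(λ.0) (λ.0)
  [9] λ.λ.0

Term B:
  start: (λ.(λ.1) (λ.1) ((λ.λ.λ.1) (λ.λ.1 0) (λ.0))) ((λ.(λ.0) 0) (λ.(λ.0) 0))
  [1] (λ.(λ.(λ.0) 0) (λ.(λ.0) 0)) (λ.(λ.(λ.0) 0) (λ.(λ.0) 0)) ((λ.λ.λ.1) (λ.λ.1 0) (λ.0))
  [2] (λ.(λ.0) 0) (λ.(λ.0) 0) ((λ.λ.λ.1) (λ.λ.1 0) (λ.0))
  [3] (λ.0) (λ.(λ.0) 0) ((λ.λ.λ.1) (λ.λ.1 0) (λ.0))
  [4] (λ.(λ.0) 0) ((λ.λ.λ.1) (λ.λ.1 0) (λ.0))
  [5] (λ.0) ((λ.λ.λ.1) (λ.λ.1 0) (λ.0))
  [6] (λ.λ.λ.1) (λ.λ.1 0) (λ.0)
  [7] (λ.λ.1) (λ.0)
  [8] λ.λ.0

Answer: SAME — A ⇓ λ.λ.0, B ⇓ λ.λ.0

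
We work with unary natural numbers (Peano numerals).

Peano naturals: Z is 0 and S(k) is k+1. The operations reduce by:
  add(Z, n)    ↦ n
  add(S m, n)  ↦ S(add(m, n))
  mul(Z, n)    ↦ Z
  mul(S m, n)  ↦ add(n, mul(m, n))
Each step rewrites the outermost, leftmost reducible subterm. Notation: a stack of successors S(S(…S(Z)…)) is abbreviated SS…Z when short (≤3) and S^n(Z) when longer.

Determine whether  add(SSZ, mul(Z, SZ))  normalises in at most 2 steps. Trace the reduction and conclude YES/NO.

Answer: NO — after 2 steps the term is S(S(add(Z, mul(Z, SZ)))), not yet normal

Reduction:
  start: add(SSZ, mul(Z, SZ))
  →1  S(add(SZ, mul(Z, SZ)))
  →2  S(S(add(Z, mul(Z, SZ))))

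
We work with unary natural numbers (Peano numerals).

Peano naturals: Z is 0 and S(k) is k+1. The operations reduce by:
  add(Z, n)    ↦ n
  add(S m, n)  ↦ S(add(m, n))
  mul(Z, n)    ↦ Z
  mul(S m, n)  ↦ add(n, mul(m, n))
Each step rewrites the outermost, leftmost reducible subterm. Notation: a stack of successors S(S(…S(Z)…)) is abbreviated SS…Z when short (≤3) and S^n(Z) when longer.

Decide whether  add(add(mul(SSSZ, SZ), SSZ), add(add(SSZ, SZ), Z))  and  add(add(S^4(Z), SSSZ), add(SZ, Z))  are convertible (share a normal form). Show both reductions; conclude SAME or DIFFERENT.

Term A:
  start: add(add(mul(SSSZ, SZ), SSZ), add(add(SSZ, SZ), Z))
  →1  add(add(add(SZ, mul(SSZ, SZ)), SSZ), add(add(SSZ, SZ), Z))
  →2  add(add(S(add(Z, mul(SSZ, SZ))), SSZ), add(add(SSZ, SZ), Z))
  →3  add(S(add(add(Z, mul(SSZ, SZ)), SSZ)), add(add(SSZ, SZ), Z))
  →4  S(add(add(add(Z, mul(SSZ, SZ)), SSZ), add(add(SSZ, SZ), Z)))
  →5  S(add(add(mul(SSZ, SZ), SSZ), add(add(SSZ, SZ), Z)))
  →6  S(add(add(add(SZ, mul(SZ, SZ)), SSZ), add(add(SSZ, SZ), Z)))
  →7  S(add(add(S(add(Z, mul(SZ, SZ))), SSZ), add(add(SSZ, SZ), Z)))
  →8  S(add(S(add(add(Z, mul(SZ, SZ)), SSZ)), add(add(SSZ, SZ), Z)))
  →9  S(S(add(add(add(Z, mul(SZ, SZ)), SSZ), add(add(SSZ, SZ), Z))))
  →10  S(S(add(add(mul(SZ, SZ), SSZ), add(add(SSZ, SZ), Z))))
  →11  S(S(add(add(add(SZ, mul(Z, SZ)), SSZ), add(add(SSZ, SZ), Z))))
  →12  S(S(add(add(S(add(Z, mul(Z, SZ))), SSZ), add(add(SSZ, SZ), Z))))
  →13  S(S(add(S(add(add(Z, mul(Z, SZ)), SSZ)), add(add(SSZ, SZ), Z))))
  →14  S(S(S(add(add(add(Z, mul(Z, SZ)), SSZ), add(add(SSZ, SZ), Z)))))
  →15  S(S(S(add(add(mul(Z, SZ), SSZ), add(add(SSZ, SZ), Z)))))
  →16  S(S(S(add(add(Z, SSZ), add(add(SSZ, SZ), Z)))))
  →17  S(S(S(add(SSZ, add(add(SSZ, SZ), Z)))))
  →18  S(S(S(S(add(SZ, add(add(SSZ, SZ), Z))))))
  →19  S(S(S(S(S(add(Z, add(add(SSZ, SZ), Z)))))))
  →20  S(S(S(S(S(add(add(SSZ, SZ), Z))))))
  →21  S(S(S(S(S(add(S(add(SZ, SZ)), Z))))))
  →22  S(S(S(S(S(S(add(add(SZ, SZ), Z)))))))
  →23  S(S(S(S(S(S(add(S(add(Z, SZ)), Z)))))))
  →24  S(S(S(S(S(S(S(add(add(Z, SZ), Z))))))))
  →25  S(S(S(S(S(S(S(add(SZ, Z))))))))
  →26  S(S(S(S(S(S(S(S(add(Z, Z)))))))))
  →27  S^8(Z)

Term B:
  start: add(add(S^4(Z), SSSZ), add(SZ, Z))
  →1  add(S(add(SSSZ, SSSZ)), add(SZ, Z))
  →2  S(add(add(SSSZ, SSSZ), add(SZ, Z)))
  →3  S(add(S(add(SSZ, SSSZ)), add(SZ, Z)))
  →4  S(S(add(add(SSZ, SSSZ), add(SZ, Z))))
  →5  S(S(add(S(add(SZ, SSSZ)), add(SZ, Z))))
  →6  S(S(S(add(add(SZ, SSSZ), add(SZ, Z)))))
  →7  S(S(S(add(S(add(Z, SSSZ)), add(SZ, Z)))))
  →8  S(S(S(S(add(add(Z, SSSZ), add(SZ, Z))))))
  →9  S(S(S(S(add(SSSZ, add(SZ, Z))))))
  →10  S(S(S(S(S(add(SSZ, add(SZ, Z)))))))
  →11  S(S(S(S(S(S(add(SZ, add(SZ, Z))))))))
  →12  S(S(S(S(S(S(S(add(Z, add(SZ, Z)))))))))
  →13  S(S(S(S(S(S(S(add(SZ, Z))))))))
  →14  S(S(S(S(S(S(S(S(add(Z, Z)))))))))
  →15  S^8(Z)

Answer: SAME — A ⇓ S^8(Z), B ⇓ S^8(Z)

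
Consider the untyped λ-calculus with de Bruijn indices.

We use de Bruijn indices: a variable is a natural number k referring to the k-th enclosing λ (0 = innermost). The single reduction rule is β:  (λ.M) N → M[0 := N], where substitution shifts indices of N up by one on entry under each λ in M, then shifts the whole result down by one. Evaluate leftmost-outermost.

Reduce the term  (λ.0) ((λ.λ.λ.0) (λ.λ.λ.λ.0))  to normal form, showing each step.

Answer: normal form = λ.λ.0  (in 2 steps)

Working:
  start: (λ.0) ((λ.λ.λ.0) (λ.λ.λ.λ.0))
  [1] (λ.λ.λ.0) (λ.λ.λ.λ.0)
  [2] λ.λ.0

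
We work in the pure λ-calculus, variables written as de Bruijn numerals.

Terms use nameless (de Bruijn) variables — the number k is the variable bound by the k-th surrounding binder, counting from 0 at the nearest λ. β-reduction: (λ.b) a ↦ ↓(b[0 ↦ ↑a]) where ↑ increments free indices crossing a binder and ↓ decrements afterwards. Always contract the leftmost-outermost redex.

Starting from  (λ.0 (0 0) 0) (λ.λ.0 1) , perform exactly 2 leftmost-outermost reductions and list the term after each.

Answer: after 2 steps: (λ.0 ((λ.λ.0 1) (λ.λ.0 1))) (λ.λ.0 1)

Reduction:
  start: (λ.0 (0 0) 0) (λ.λ.0 1)
  →1  (λ.λ.0 1) ((λ.λ.0 1) (λ.λ.0 1)) (λ.λ.0 1)
  →2  (λ.0 ((λ.λ.0 1) (λ.λ.0 1))) (λ.λ.0 1)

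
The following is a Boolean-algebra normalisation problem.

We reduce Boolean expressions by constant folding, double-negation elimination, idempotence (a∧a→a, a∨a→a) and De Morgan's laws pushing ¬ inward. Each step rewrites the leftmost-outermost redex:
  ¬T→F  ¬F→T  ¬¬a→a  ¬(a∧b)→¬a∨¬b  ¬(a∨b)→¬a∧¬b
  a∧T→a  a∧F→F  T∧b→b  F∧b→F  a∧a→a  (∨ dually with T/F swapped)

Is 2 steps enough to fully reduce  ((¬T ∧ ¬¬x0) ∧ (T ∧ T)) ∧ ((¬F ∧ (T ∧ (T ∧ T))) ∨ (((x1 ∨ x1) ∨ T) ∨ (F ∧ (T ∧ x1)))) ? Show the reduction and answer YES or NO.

Answer: NO — after 2 steps the term is (F ∧ (T ∧ T)) ∧ ((¬F ∧ (T ∧ (T ∧ T))) ∨ (((x1 ∨ x1) ∨ T) ∨ (F ∧ (T ∧ x1)))), not yet normal

Reduction:
  start: ((¬T ∧ ¬¬x0) ∧ (T ∧ T)) ∧ ((¬F ∧ (T ∧ (T ∧ T))) ∨ (((x1 ∨ x1) ∨ T) ∨ (F ∧ (T ∧ x1))))
  →1  ((F ∧ ¬¬x0) ∧ (T ∧ T)) ∧ ((¬F ∧ (T ∧ (T ∧ T))) ∨ (((x1 ∨ x1) ∨ T) ∨ (F ∧ (T ∧ x1))))
  →2  (F ∧ (T ∧ T)) ∧ ((¬F ∧ (T ∧ (T ∧ T))) ∨ (((x1 ∨ x1) ∨ T) ∨ (F ∧ (T ∧ x1))))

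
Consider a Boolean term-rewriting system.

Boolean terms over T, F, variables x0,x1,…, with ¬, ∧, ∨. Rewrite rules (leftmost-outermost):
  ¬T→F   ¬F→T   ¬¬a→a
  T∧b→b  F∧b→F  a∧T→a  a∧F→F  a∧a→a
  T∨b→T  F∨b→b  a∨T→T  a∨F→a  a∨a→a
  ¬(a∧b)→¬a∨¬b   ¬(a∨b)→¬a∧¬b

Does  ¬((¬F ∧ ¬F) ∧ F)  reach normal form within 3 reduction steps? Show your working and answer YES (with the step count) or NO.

  start: ¬((¬F ∧ ¬F) ∧ F)
  →1  ¬(¬F ∧ ¬F) ∨ ¬F
  →2  (¬¬F ∨ ¬¬F) ∨ ¬F
  →3  ¬¬F ∨ ¬F

Answer: NO — after 3 steps the term is ¬¬F ∨ ¬F, not yet normal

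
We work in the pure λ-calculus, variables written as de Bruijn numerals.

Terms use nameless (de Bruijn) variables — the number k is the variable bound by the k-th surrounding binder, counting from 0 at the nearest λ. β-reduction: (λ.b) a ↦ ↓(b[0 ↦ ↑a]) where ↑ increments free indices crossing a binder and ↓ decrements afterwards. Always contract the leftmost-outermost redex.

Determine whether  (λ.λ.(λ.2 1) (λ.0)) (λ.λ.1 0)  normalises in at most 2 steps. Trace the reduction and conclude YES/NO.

  start: (λ.λ.(λ.2 1) (λ.0)) (λ.λ.1 0)
  →1  λ.(λ.(λ.λ.1 0) 1) (λ.0)
  →2  λ.(λ.λ.1 0) 0

Answer: NO — after 2 steps the term is λ.(λ.λ.1 0) 0, not yet normal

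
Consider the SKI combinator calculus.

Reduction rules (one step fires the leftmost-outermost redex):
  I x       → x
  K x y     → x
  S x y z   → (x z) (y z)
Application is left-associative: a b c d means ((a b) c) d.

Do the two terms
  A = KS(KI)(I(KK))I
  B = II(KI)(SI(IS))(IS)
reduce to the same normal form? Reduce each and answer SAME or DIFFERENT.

Term A:
  start: KS(KI)(I(KK))I
  step 1: S(I(KK))I
  step 2: S(KK)I

Term B:
  start: II(KI)(SI(IS))(IS)
  step 1: I(KI)(SI(IS))(IS)
  step 2: KI(SI(IS))(IS)
  step 3: I(IS)
  step 4: IS
  step 5: S

Answer: DIFFERENT — A ⇓ S(KK)I, B ⇓ S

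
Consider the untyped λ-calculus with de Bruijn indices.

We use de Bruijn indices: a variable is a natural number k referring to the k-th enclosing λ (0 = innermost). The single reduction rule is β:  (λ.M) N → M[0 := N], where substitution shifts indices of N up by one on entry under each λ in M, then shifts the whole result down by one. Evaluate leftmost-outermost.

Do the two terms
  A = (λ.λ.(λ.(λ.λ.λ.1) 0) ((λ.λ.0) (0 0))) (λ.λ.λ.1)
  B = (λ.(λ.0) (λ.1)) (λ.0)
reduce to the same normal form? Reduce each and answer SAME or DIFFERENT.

Answer: DIFFERENT — A ⇓ λ.λ.λ.1, B ⇓ λ.λ.0

Reduction:
Term A:
  start: (λ.λ.(λ.(λ.λ.λ.1) 0) ((λ.λ.0) (0 0))) (λ.λ.λ.1)
  step 1: λ.(λ.(λ.λ.λ.1) 0) ((λ.λ.0) (0 0))
  step 2: λ.(λ.λ.λ.1) ((λ.λ.0) (0 0))
  step 3: λ.λ.λ.1

Term B:
  start: (λ.(λ.0) (λ.1)) (λ.0)
  step 1: (λ.0) (λ.λ.0)
  step 2: λ.λ.0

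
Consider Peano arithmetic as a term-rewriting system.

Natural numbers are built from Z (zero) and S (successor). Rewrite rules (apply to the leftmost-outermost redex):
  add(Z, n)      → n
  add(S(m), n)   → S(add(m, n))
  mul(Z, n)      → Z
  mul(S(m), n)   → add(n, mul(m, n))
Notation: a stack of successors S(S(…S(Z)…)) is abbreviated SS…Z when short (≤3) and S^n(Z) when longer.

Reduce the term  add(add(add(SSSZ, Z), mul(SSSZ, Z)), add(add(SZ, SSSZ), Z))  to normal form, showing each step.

Answer: normal form = S^7(Z)  (in 26 steps)

Working:
  start: add(add(add(SSSZ, Z), mul(SSSZ, Z)), add(add(SZ, SSSZ), Z))
  →1  add(add(S(add(SSZ, Z)), mul(SSSZ, Z)), add(add(SZ, SSSZ), Z))
  →2  add(S(add(add(SSZ, Z), mul(SSSZ, Z))), add(add(SZ, SSSZ), Z))
  →3  S(add(add(add(SSZ, Z), mul(SSSZ, Z)), add(add(SZ, SSSZ), Z)))
  →4  S(add(add(S(add(SZ, Z)), mul(SSSZ, Z)), add(add(SZ, SSSZ), Z)))
  →5  S(add(S(add(add(SZ, Z), mul(SSSZ, Z))), add(add(SZ, SSSZ), Z)))
  →6  S(S(add(add(add(SZ, Z), mul(SSSZ, Z)), add(add(SZ, SSSZ), Z))))
  →7  S(S(add(add(S(add(Z, Z)), mul(SSSZ, Z)), add(add(SZ, SSSZ), Z))))
  →8  S(S(add(S(add(add(Z, Z), mul(SSSZ, Z))), add(add(SZ, SSSZ), Z))))
  →9  S(S(S(add(add(add(Z, Z), mul(SSSZ, Z)), add(add(SZ, SSSZ), Z)))))
  →10  S(S(S(add(add(Z, mul(SSSZ, Z)), add(add(SZ, SSSZ), Z)))))
  →11  S(S(S(add(mul(SSSZ, Z), add(add(SZ, SSSZ), Z)))))
  →12  S(S(S(add(add(Z, mul(SSZ, Z)), add(add(SZ, SSSZ), Z)))))
  →13  S(S(S(add(mul(SSZ, Z), add(add(SZ, SSSZ), Z)))))
  →14  S(S(S(add(add(Z, mul(SZ, Z)), add(add(SZ, SSSZ), Z)))))
  →15  S(S(S(add(mul(SZ, Z), add(add(SZ, SSSZ), Z)))))
  →16  S(S(S(add(add(Z, mul(Z, Z)), add(add(SZ, SSSZ), Z)))))
  →17  S(S(S(add(mul(Z, Z), add(add(SZ, SSSZ), Z)))))
  →18  S(S(S(add(Z, add(add(SZ, SSSZ), Z)))))
  →19  S(S(S(add(add(SZ, SSSZ), Z))))
  →20  S(S(S(add(S(add(Z, SSSZ)), Z))))
  →21  S(S(S(S(add(add(Z, SSSZ), Z)))))
  →22  S(S(S(S(add(SSSZ, Z)))))
  →23  S(S(S(S(S(add(SSZ, Z))))))
  →24  S(S(S(S(S(S(add(SZ, Z)))))))
  →25  S(S(S(S(S(S(S(add(Z, Z))))))))
  →26  S^7(Z)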